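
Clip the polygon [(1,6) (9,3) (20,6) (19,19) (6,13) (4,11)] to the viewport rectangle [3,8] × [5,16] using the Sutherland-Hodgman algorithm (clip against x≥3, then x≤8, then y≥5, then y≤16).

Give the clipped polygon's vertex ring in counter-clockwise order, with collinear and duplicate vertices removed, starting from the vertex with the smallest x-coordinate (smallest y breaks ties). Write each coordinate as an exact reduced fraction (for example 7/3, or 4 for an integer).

1. After x ≥ 3: [(3,28/3) (3,21/4) (9,3) (20,6) (19,19) (6,13) (4,11)]
2. After x ≤ 8: [(3,28/3) (3,21/4) (8,27/8) (8,181/13) (6,13) (4,11)]
3. After y ≥ 5: [(3,28/3) (3,21/4) (11/3,5) (8,5) (8,181/13) (6,13) (4,11)]
4. After y ≤ 16: [(3,28/3) (3,21/4) (11/3,5) (8,5) (8,181/13) (6,13) (4,11)]
5. Canonical ring: [(3,21/4) (11/3,5) (8,5) (8,181/13) (6,13) (4,11) (3,28/3)]

Clipped polygon: [(3,21/4) (11/3,5) (8,5) (8,181/13) (6,13) (4,11) (3,28/3)]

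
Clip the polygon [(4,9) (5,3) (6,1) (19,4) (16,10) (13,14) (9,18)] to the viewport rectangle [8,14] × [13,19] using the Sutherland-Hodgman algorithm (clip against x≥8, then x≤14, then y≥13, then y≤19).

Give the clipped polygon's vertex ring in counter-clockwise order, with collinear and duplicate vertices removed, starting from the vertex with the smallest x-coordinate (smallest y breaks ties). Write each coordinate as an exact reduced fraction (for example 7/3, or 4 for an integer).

1. After x ≥ 8: [(8,81/5) (8,19/13) (19,4) (16,10) (13,14) (9,18)]
2. After x ≤ 14: [(8,81/5) (8,19/13) (14,37/13) (14,38/3) (13,14) (9,18)]
3. After y ≥ 13: [(8,81/5) (8,13) (55/4,13) (13,14) (9,18)]
4. After y ≤ 19: [(8,81/5) (8,13) (55/4,13) (13,14) (9,18)]
5. Canonical ring: [(8,13) (55/4,13) (13,14) (9,18) (8,81/5)]

Clipped polygon: [(8,13) (55/4,13) (13,14) (9,18) (8,81/5)]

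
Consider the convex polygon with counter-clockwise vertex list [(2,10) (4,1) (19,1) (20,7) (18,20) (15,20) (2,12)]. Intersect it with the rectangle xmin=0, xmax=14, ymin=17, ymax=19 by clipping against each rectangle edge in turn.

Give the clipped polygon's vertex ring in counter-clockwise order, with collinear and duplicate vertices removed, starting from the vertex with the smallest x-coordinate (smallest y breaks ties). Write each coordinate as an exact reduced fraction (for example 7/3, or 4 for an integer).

1. After x ≥ 0: [(2,10) (4,1) (19,1) (20,7) (18,20) (15,20) (2,12)]
2. After x ≤ 14: [(2,10) (4,1) (14,1) (14,252/13) (2,12)]
3. After y ≥ 17: [(14,17) (14,252/13) (81/8,17)]
4. After y ≤ 19: [(14,17) (14,19) (107/8,19) (81/8,17)]
5. Canonical ring: [(81/8,17) (14,17) (14,19) (107/8,19)]

Clipped polygon: [(81/8,17) (14,17) (14,19) (107/8,19)]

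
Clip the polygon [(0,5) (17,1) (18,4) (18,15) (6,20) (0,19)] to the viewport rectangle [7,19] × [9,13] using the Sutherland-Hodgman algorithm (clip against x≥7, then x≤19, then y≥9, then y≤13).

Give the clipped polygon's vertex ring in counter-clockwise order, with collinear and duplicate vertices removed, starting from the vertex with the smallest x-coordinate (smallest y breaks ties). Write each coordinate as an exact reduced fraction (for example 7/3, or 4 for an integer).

1. After x ≥ 7: [(7,57/17) (17,1) (18,4) (18,15) (7,235/12)]
2. After x ≤ 19: [(7,57/17) (17,1) (18,4) (18,15) (7,235/12)]
3. After y ≥ 9: [(7,9) (18,9) (18,15) (7,235/12)]
4. After y ≤ 13: [(7,13) (7,9) (18,9) (18,13)]
5. Canonical ring: [(7,9) (18,9) (18,13) (7,13)]

Clipped polygon: [(7,9) (18,9) (18,13) (7,13)]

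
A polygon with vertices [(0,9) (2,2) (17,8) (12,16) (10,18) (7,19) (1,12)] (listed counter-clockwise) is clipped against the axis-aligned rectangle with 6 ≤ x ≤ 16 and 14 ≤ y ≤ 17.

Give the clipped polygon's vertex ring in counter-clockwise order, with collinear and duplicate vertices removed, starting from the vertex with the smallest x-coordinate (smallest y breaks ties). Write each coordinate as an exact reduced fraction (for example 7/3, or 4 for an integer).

1. After x ≥ 6: [(6,18/5) (17,8) (12,16) (10,18) (7,19) (6,107/6)]
2. After x ≤ 16: [(6,18/5) (16,38/5) (16,48/5) (12,16) (10,18) (7,19) (6,107/6)]
3. After y ≥ 14: [(6,14) (53/4,14) (12,16) (10,18) (7,19) (6,107/6)]
4. After y ≤ 17: [(6,17) (6,14) (53/4,14) (12,16) (11,17)]
5. Canonical ring: [(6,14) (53/4,14) (12,16) (11,17) (6,17)]

Clipped polygon: [(6,14) (53/4,14) (12,16) (11,17) (6,17)]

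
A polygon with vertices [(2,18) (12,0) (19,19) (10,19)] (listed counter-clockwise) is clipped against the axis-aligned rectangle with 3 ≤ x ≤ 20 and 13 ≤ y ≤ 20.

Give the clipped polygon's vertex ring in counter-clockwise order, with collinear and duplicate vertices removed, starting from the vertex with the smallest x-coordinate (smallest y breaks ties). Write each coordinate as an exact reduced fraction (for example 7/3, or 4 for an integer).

1. After x ≥ 3: [(3,145/8) (3,81/5) (12,0) (19,19) (10,19)]
2. After x ≤ 20: [(3,145/8) (3,81/5) (12,0) (19,19) (10,19)]
3. After y ≥ 13: [(3,145/8) (3,81/5) (43/9,13) (319/19,13) (19,19) (10,19)]
4. After y ≤ 20: [(3,145/8) (3,81/5) (43/9,13) (319/19,13) (19,19) (10,19)]
5. Canonical ring: [(3,81/5) (43/9,13) (319/19,13) (19,19) (10,19) (3,145/8)]

Clipped polygon: [(3,81/5) (43/9,13) (319/19,13) (19,19) (10,19) (3,145/8)]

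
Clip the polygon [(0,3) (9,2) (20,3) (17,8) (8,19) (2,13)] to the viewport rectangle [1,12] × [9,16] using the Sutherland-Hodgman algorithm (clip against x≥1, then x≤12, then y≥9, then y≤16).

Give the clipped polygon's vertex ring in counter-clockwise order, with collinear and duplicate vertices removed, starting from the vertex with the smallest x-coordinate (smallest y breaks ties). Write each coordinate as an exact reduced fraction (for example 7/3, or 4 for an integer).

Clipped polygon: [(6/5,9) (12,9) (12,127/9) (115/11,16) (5,16) (2,13)]

1. After x ≥ 1: [(1,8) (1,26/9) (9,2) (20,3) (17,8) (8,19) (2,13)]
2. After x ≤ 12: [(1,8) (1,26/9) (9,2) (12,25/11) (12,127/9) (8,19) (2,13)]
3. After y ≥ 9: [(6/5,9) (12,9) (12,127/9) (8,19) (2,13)]
4. After y ≤ 16: [(6/5,9) (12,9) (12,127/9) (115/11,16) (5,16) (2,13)]
5. Canonical ring: [(6/5,9) (12,9) (12,127/9) (115/11,16) (5,16) (2,13)]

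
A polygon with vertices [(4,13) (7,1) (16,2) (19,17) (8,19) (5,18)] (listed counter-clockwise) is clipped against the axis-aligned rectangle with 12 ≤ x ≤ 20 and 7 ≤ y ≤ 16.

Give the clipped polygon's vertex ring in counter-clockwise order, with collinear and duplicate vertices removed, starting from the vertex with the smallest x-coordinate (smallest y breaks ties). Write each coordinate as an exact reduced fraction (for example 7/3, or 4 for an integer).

Clipped polygon: [(12,7) (17,7) (94/5,16) (12,16)]

1. After x ≥ 12: [(12,14/9) (16,2) (19,17) (12,201/11)]
2. After x ≤ 20: [(12,14/9) (16,2) (19,17) (12,201/11)]
3. After y ≥ 7: [(12,7) (17,7) (19,17) (12,201/11)]
4. After y ≤ 16: [(12,16) (12,7) (17,7) (94/5,16)]
5. Canonical ring: [(12,7) (17,7) (94/5,16) (12,16)]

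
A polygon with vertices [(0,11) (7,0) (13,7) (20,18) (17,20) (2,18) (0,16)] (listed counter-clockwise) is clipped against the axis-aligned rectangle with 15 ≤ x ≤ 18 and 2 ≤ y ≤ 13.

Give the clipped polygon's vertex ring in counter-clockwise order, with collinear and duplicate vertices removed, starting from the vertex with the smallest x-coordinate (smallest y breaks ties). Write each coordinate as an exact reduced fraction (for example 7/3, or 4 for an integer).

Clipped polygon: [(15,71/7) (185/11,13) (15,13)]

1. After x ≥ 15: [(15,71/7) (20,18) (17,20) (15,296/15)]
2. After x ≤ 18: [(15,71/7) (18,104/7) (18,58/3) (17,20) (15,296/15)]
3. After y ≥ 2: [(15,71/7) (18,104/7) (18,58/3) (17,20) (15,296/15)]
4. After y ≤ 13: [(15,13) (15,71/7) (185/11,13)]
5. Canonical ring: [(15,71/7) (185/11,13) (15,13)]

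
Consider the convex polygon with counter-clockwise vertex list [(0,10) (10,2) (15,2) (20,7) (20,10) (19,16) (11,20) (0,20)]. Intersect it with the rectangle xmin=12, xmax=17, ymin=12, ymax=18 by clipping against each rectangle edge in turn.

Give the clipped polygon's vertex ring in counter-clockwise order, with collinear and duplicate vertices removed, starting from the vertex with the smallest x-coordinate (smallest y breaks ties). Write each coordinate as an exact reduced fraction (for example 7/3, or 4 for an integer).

1. After x ≥ 12: [(12,2) (15,2) (20,7) (20,10) (19,16) (12,39/2)]
2. After x ≤ 17: [(12,2) (15,2) (17,4) (17,17) (12,39/2)]
3. After y ≥ 12: [(12,12) (17,12) (17,17) (12,39/2)]
4. After y ≤ 18: [(12,18) (12,12) (17,12) (17,17) (15,18)]
5. Canonical ring: [(12,12) (17,12) (17,17) (15,18) (12,18)]

Clipped polygon: [(12,12) (17,12) (17,17) (15,18) (12,18)]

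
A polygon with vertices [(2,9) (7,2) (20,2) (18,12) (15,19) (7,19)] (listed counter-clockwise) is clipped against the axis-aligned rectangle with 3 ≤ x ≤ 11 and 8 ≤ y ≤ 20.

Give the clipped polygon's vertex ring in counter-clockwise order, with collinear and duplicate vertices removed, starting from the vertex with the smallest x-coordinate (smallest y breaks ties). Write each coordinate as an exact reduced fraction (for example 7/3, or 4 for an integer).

Clipped polygon: [(3,8) (11,8) (11,19) (7,19) (3,11)]

1. After x ≥ 3: [(3,11) (3,38/5) (7,2) (20,2) (18,12) (15,19) (7,19)]
2. After x ≤ 11: [(3,11) (3,38/5) (7,2) (11,2) (11,19) (7,19)]
3. After y ≥ 8: [(3,11) (3,8) (11,8) (11,19) (7,19)]
4. After y ≤ 20: [(3,11) (3,8) (11,8) (11,19) (7,19)]
5. Canonical ring: [(3,8) (11,8) (11,19) (7,19) (3,11)]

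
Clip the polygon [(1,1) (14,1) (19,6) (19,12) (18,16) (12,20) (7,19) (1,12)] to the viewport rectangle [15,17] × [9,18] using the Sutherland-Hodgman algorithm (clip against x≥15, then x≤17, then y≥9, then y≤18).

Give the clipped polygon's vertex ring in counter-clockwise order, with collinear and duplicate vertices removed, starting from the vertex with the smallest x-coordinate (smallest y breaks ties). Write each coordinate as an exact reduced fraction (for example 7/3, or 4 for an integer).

Clipped polygon: [(15,9) (17,9) (17,50/3) (15,18)]

1. After x ≥ 15: [(15,2) (19,6) (19,12) (18,16) (15,18)]
2. After x ≤ 17: [(15,2) (17,4) (17,50/3) (15,18)]
3. After y ≥ 9: [(15,9) (17,9) (17,50/3) (15,18)]
4. After y ≤ 18: [(15,9) (17,9) (17,50/3) (15,18)]
5. Canonical ring: [(15,9) (17,9) (17,50/3) (15,18)]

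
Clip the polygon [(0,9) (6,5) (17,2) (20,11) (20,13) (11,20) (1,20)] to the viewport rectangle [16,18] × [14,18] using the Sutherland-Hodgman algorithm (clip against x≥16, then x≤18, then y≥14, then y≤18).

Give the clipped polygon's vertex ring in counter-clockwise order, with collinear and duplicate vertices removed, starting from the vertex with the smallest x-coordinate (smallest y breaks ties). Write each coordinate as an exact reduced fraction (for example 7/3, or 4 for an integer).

Clipped polygon: [(16,14) (18,14) (18,131/9) (16,145/9)]

1. After x ≥ 16: [(16,25/11) (17,2) (20,11) (20,13) (16,145/9)]
2. After x ≤ 18: [(16,25/11) (17,2) (18,5) (18,131/9) (16,145/9)]
3. After y ≥ 14: [(16,14) (18,14) (18,131/9) (16,145/9)]
4. After y ≤ 18: [(16,14) (18,14) (18,131/9) (16,145/9)]
5. Canonical ring: [(16,14) (18,14) (18,131/9) (16,145/9)]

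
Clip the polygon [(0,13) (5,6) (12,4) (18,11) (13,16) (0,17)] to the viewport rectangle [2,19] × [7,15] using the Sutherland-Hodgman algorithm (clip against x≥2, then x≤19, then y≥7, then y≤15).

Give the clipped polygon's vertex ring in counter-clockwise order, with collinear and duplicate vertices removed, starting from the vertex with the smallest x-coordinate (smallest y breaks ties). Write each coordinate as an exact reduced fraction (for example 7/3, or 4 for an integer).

1. After x ≥ 2: [(2,51/5) (5,6) (12,4) (18,11) (13,16) (2,219/13)]
2. After x ≤ 19: [(2,51/5) (5,6) (12,4) (18,11) (13,16) (2,219/13)]
3. After y ≥ 7: [(2,51/5) (30/7,7) (102/7,7) (18,11) (13,16) (2,219/13)]
4. After y ≤ 15: [(2,15) (2,51/5) (30/7,7) (102/7,7) (18,11) (14,15)]
5. Canonical ring: [(2,51/5) (30/7,7) (102/7,7) (18,11) (14,15) (2,15)]

Clipped polygon: [(2,51/5) (30/7,7) (102/7,7) (18,11) (14,15) (2,15)]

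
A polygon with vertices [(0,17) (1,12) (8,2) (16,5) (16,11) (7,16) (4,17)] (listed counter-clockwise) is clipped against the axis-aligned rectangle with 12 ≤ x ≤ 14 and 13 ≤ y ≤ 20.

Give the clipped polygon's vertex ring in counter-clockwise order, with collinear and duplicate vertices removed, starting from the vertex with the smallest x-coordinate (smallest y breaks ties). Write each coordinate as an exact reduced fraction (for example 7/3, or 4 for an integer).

1. After x ≥ 12: [(12,7/2) (16,5) (16,11) (12,119/9)]
2. After x ≤ 14: [(12,7/2) (14,17/4) (14,109/9) (12,119/9)]
3. After y ≥ 13: [(12,13) (62/5,13) (12,119/9)]
4. After y ≤ 20: [(12,13) (62/5,13) (12,119/9)]
5. Canonical ring: [(12,13) (62/5,13) (12,119/9)]

Clipped polygon: [(12,13) (62/5,13) (12,119/9)]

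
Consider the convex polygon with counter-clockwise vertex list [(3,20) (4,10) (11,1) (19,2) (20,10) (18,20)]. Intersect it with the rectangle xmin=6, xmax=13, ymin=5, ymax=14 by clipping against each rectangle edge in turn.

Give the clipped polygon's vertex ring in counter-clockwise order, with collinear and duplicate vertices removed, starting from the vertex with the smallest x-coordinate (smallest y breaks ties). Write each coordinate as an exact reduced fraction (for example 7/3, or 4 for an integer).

1. After x ≥ 6: [(6,20) (6,52/7) (11,1) (19,2) (20,10) (18,20)]
2. After x ≤ 13: [(13,20) (6,20) (6,52/7) (11,1) (13,5/4)]
3. After y ≥ 5: [(13,5) (13,20) (6,20) (6,52/7) (71/9,5)]
4. After y ≤ 14: [(13,5) (13,14) (6,14) (6,52/7) (71/9,5)]
5. Canonical ring: [(6,52/7) (71/9,5) (13,5) (13,14) (6,14)]

Clipped polygon: [(6,52/7) (71/9,5) (13,5) (13,14) (6,14)]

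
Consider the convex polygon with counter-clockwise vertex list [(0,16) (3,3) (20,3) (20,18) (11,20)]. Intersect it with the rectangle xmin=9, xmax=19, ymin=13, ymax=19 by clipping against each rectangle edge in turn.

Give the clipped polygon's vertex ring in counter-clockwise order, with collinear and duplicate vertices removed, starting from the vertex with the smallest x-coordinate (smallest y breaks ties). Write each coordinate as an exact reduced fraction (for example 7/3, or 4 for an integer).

Clipped polygon: [(9,13) (19,13) (19,164/9) (31/2,19) (9,19)]

1. After x ≥ 9: [(9,212/11) (9,3) (20,3) (20,18) (11,20)]
2. After x ≤ 19: [(9,212/11) (9,3) (19,3) (19,164/9) (11,20)]
3. After y ≥ 13: [(9,212/11) (9,13) (19,13) (19,164/9) (11,20)]
4. After y ≤ 19: [(9,19) (9,13) (19,13) (19,164/9) (31/2,19)]
5. Canonical ring: [(9,13) (19,13) (19,164/9) (31/2,19) (9,19)]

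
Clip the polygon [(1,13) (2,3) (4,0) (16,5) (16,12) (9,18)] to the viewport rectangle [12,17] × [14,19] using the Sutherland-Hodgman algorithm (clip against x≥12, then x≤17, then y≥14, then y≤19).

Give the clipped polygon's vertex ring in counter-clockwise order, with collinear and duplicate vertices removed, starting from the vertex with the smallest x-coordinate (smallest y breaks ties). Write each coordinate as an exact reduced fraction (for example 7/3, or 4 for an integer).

1. After x ≥ 12: [(12,10/3) (16,5) (16,12) (12,108/7)]
2. After x ≤ 17: [(12,10/3) (16,5) (16,12) (12,108/7)]
3. After y ≥ 14: [(12,14) (41/3,14) (12,108/7)]
4. After y ≤ 19: [(12,14) (41/3,14) (12,108/7)]
5. Canonical ring: [(12,14) (41/3,14) (12,108/7)]

Clipped polygon: [(12,14) (41/3,14) (12,108/7)]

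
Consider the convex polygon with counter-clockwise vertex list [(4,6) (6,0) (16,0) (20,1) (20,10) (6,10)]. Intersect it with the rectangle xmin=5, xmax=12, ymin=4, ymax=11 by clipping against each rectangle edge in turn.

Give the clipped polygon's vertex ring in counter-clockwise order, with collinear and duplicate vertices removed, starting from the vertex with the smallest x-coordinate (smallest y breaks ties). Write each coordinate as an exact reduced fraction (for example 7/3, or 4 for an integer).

1. After x ≥ 5: [(5,8) (5,3) (6,0) (16,0) (20,1) (20,10) (6,10)]
2. After x ≤ 12: [(5,8) (5,3) (6,0) (12,0) (12,10) (6,10)]
3. After y ≥ 4: [(5,8) (5,4) (12,4) (12,10) (6,10)]
4. After y ≤ 11: [(5,8) (5,4) (12,4) (12,10) (6,10)]
5. Canonical ring: [(5,4) (12,4) (12,10) (6,10) (5,8)]

Clipped polygon: [(5,4) (12,4) (12,10) (6,10) (5,8)]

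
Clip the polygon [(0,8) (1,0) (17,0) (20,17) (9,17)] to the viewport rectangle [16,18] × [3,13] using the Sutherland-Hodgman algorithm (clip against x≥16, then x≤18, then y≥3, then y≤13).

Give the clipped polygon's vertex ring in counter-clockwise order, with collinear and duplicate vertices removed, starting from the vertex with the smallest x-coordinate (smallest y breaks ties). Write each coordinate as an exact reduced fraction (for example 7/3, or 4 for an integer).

Clipped polygon: [(16,3) (298/17,3) (18,17/3) (18,13) (16,13)]

1. After x ≥ 16: [(16,0) (17,0) (20,17) (16,17)]
2. After x ≤ 18: [(16,0) (17,0) (18,17/3) (18,17) (16,17)]
3. After y ≥ 3: [(16,3) (298/17,3) (18,17/3) (18,17) (16,17)]
4. After y ≤ 13: [(16,13) (16,3) (298/17,3) (18,17/3) (18,13)]
5. Canonical ring: [(16,3) (298/17,3) (18,17/3) (18,13) (16,13)]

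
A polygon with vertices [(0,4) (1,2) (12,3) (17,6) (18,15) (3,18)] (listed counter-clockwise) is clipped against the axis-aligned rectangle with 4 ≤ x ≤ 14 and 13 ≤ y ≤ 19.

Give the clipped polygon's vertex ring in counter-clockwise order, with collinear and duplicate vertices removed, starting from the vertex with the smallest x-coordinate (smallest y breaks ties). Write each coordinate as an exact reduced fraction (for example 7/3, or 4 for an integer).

1. After x ≥ 4: [(4,25/11) (12,3) (17,6) (18,15) (4,89/5)]
2. After x ≤ 14: [(4,25/11) (12,3) (14,21/5) (14,79/5) (4,89/5)]
3. After y ≥ 13: [(4,13) (14,13) (14,79/5) (4,89/5)]
4. After y ≤ 19: [(4,13) (14,13) (14,79/5) (4,89/5)]
5. Canonical ring: [(4,13) (14,13) (14,79/5) (4,89/5)]

Clipped polygon: [(4,13) (14,13) (14,79/5) (4,89/5)]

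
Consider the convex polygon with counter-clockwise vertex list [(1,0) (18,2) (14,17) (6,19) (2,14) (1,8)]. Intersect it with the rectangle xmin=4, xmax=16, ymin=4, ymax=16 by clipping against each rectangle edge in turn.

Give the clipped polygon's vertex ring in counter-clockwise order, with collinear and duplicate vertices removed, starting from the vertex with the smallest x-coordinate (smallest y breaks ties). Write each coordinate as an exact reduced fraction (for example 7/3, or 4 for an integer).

Clipped polygon: [(4,4) (16,4) (16,19/2) (214/15,16) (4,16)]

1. After x ≥ 4: [(4,6/17) (18,2) (14,17) (6,19) (4,33/2)]
2. After x ≤ 16: [(4,6/17) (16,30/17) (16,19/2) (14,17) (6,19) (4,33/2)]
3. After y ≥ 4: [(4,4) (16,4) (16,19/2) (14,17) (6,19) (4,33/2)]
4. After y ≤ 16: [(4,16) (4,4) (16,4) (16,19/2) (214/15,16)]
5. Canonical ring: [(4,4) (16,4) (16,19/2) (214/15,16) (4,16)]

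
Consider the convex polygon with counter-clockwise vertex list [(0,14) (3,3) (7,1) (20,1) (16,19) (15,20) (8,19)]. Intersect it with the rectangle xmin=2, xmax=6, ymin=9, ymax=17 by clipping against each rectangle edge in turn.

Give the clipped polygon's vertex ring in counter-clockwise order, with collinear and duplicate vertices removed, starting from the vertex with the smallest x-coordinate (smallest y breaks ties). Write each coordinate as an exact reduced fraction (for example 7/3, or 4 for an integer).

1. After x ≥ 2: [(2,61/4) (2,20/3) (3,3) (7,1) (20,1) (16,19) (15,20) (8,19)]
2. After x ≤ 6: [(6,71/4) (2,61/4) (2,20/3) (3,3) (6,3/2)]
3. After y ≥ 9: [(6,9) (6,71/4) (2,61/4) (2,9)]
4. After y ≤ 17: [(6,9) (6,17) (24/5,17) (2,61/4) (2,9)]
5. Canonical ring: [(2,9) (6,9) (6,17) (24/5,17) (2,61/4)]

Clipped polygon: [(2,9) (6,9) (6,17) (24/5,17) (2,61/4)]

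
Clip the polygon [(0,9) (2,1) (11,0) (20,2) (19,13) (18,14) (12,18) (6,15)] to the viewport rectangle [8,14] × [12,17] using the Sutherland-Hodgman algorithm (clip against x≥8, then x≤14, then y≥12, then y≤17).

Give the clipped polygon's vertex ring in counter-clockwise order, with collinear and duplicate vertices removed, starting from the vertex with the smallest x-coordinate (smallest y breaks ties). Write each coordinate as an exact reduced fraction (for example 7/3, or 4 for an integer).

1. After x ≥ 8: [(8,1/3) (11,0) (20,2) (19,13) (18,14) (12,18) (8,16)]
2. After x ≤ 14: [(8,1/3) (11,0) (14,2/3) (14,50/3) (12,18) (8,16)]
3. After y ≥ 12: [(8,12) (14,12) (14,50/3) (12,18) (8,16)]
4. After y ≤ 17: [(8,12) (14,12) (14,50/3) (27/2,17) (10,17) (8,16)]
5. Canonical ring: [(8,12) (14,12) (14,50/3) (27/2,17) (10,17) (8,16)]

Clipped polygon: [(8,12) (14,12) (14,50/3) (27/2,17) (10,17) (8,16)]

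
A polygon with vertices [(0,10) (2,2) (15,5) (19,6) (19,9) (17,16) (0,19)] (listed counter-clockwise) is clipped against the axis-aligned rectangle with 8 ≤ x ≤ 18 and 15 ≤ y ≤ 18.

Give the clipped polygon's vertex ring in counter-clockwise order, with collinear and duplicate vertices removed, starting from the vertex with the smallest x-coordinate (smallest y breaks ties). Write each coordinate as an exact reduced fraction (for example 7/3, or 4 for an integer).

Clipped polygon: [(8,15) (121/7,15) (17,16) (8,299/17)]

1. After x ≥ 8: [(8,44/13) (15,5) (19,6) (19,9) (17,16) (8,299/17)]
2. After x ≤ 18: [(8,44/13) (15,5) (18,23/4) (18,25/2) (17,16) (8,299/17)]
3. After y ≥ 15: [(8,15) (121/7,15) (17,16) (8,299/17)]
4. After y ≤ 18: [(8,15) (121/7,15) (17,16) (8,299/17)]
5. Canonical ring: [(8,15) (121/7,15) (17,16) (8,299/17)]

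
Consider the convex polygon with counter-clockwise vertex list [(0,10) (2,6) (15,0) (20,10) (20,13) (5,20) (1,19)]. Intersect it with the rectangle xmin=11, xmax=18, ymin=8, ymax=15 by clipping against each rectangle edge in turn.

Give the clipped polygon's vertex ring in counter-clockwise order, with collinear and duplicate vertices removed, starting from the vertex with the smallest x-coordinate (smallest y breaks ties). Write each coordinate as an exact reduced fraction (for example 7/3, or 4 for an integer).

Clipped polygon: [(11,8) (18,8) (18,209/15) (110/7,15) (11,15)]

1. After x ≥ 11: [(11,24/13) (15,0) (20,10) (20,13) (11,86/5)]
2. After x ≤ 18: [(11,24/13) (15,0) (18,6) (18,209/15) (11,86/5)]
3. After y ≥ 8: [(11,8) (18,8) (18,209/15) (11,86/5)]
4. After y ≤ 15: [(11,15) (11,8) (18,8) (18,209/15) (110/7,15)]
5. Canonical ring: [(11,8) (18,8) (18,209/15) (110/7,15) (11,15)]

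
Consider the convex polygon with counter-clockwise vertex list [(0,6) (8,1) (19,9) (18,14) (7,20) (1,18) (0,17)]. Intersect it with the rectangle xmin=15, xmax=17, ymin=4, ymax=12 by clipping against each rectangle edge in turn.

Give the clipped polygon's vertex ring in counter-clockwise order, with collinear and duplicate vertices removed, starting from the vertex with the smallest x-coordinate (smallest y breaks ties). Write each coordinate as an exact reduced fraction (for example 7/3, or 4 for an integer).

1. After x ≥ 15: [(15,67/11) (19,9) (18,14) (15,172/11)]
2. After x ≤ 17: [(15,67/11) (17,83/11) (17,160/11) (15,172/11)]
3. After y ≥ 4: [(15,67/11) (17,83/11) (17,160/11) (15,172/11)]
4. After y ≤ 12: [(15,12) (15,67/11) (17,83/11) (17,12)]
5. Canonical ring: [(15,67/11) (17,83/11) (17,12) (15,12)]

Clipped polygon: [(15,67/11) (17,83/11) (17,12) (15,12)]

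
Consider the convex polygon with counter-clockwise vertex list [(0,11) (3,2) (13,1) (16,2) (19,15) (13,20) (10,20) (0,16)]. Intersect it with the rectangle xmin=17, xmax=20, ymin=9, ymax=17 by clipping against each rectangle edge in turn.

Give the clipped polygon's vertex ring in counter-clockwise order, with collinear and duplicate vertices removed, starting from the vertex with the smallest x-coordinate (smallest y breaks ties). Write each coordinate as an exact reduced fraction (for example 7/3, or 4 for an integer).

1. After x ≥ 17: [(17,19/3) (19,15) (17,50/3)]
2. After x ≤ 20: [(17,19/3) (19,15) (17,50/3)]
3. After y ≥ 9: [(17,9) (229/13,9) (19,15) (17,50/3)]
4. After y ≤ 17: [(17,9) (229/13,9) (19,15) (17,50/3)]
5. Canonical ring: [(17,9) (229/13,9) (19,15) (17,50/3)]

Clipped polygon: [(17,9) (229/13,9) (19,15) (17,50/3)]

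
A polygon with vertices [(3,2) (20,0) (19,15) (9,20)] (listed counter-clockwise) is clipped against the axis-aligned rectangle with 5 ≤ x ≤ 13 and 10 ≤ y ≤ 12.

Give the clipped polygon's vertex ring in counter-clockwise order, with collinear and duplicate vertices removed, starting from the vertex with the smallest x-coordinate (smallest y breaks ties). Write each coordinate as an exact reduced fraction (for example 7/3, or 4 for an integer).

Clipped polygon: [(17/3,10) (13,10) (13,12) (19/3,12)]

1. After x ≥ 5: [(5,8) (5,30/17) (20,0) (19,15) (9,20)]
2. After x ≤ 13: [(5,8) (5,30/17) (13,14/17) (13,18) (9,20)]
3. After y ≥ 10: [(17/3,10) (13,10) (13,18) (9,20)]
4. After y ≤ 12: [(19/3,12) (17/3,10) (13,10) (13,12)]
5. Canonical ring: [(17/3,10) (13,10) (13,12) (19/3,12)]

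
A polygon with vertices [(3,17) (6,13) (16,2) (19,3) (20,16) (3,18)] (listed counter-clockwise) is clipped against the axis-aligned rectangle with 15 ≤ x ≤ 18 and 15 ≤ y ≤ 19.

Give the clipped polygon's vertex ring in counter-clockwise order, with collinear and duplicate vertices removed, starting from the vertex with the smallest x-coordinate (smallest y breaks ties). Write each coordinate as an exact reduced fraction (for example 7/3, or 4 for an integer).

1. After x ≥ 15: [(15,31/10) (16,2) (19,3) (20,16) (15,282/17)]
2. After x ≤ 18: [(15,31/10) (16,2) (18,8/3) (18,276/17) (15,282/17)]
3. After y ≥ 15: [(15,15) (18,15) (18,276/17) (15,282/17)]
4. After y ≤ 19: [(15,15) (18,15) (18,276/17) (15,282/17)]
5. Canonical ring: [(15,15) (18,15) (18,276/17) (15,282/17)]

Clipped polygon: [(15,15) (18,15) (18,276/17) (15,282/17)]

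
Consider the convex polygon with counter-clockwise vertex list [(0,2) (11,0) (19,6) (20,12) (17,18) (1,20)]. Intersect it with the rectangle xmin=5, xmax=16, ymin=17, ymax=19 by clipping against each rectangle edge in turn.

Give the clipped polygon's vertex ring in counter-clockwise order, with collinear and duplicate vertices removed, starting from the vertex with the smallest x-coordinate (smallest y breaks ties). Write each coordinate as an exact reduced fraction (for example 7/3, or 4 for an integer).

Clipped polygon: [(5,17) (16,17) (16,145/8) (9,19) (5,19)]

1. After x ≥ 5: [(5,12/11) (11,0) (19,6) (20,12) (17,18) (5,39/2)]
2. After x ≤ 16: [(5,12/11) (11,0) (16,15/4) (16,145/8) (5,39/2)]
3. After y ≥ 17: [(5,17) (16,17) (16,145/8) (5,39/2)]
4. After y ≤ 19: [(5,19) (5,17) (16,17) (16,145/8) (9,19)]
5. Canonical ring: [(5,17) (16,17) (16,145/8) (9,19) (5,19)]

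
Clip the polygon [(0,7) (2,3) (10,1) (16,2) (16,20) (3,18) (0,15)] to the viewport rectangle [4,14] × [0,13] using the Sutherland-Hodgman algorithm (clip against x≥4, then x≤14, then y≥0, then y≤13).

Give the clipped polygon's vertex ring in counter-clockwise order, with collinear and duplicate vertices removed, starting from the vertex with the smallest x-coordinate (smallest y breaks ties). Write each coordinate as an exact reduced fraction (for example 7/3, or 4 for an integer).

1. After x ≥ 4: [(4,5/2) (10,1) (16,2) (16,20) (4,236/13)]
2. After x ≤ 14: [(4,5/2) (10,1) (14,5/3) (14,256/13) (4,236/13)]
3. After y ≥ 0: [(4,5/2) (10,1) (14,5/3) (14,256/13) (4,236/13)]
4. After y ≤ 13: [(4,13) (4,5/2) (10,1) (14,5/3) (14,13)]
5. Canonical ring: [(4,5/2) (10,1) (14,5/3) (14,13) (4,13)]

Clipped polygon: [(4,5/2) (10,1) (14,5/3) (14,13) (4,13)]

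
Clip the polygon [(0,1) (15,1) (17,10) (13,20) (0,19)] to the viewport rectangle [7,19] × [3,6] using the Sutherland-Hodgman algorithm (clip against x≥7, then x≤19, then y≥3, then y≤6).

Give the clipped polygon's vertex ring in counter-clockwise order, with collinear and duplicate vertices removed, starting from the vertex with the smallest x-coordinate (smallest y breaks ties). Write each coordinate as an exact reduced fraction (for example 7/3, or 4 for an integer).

Clipped polygon: [(7,3) (139/9,3) (145/9,6) (7,6)]

1. After x ≥ 7: [(7,1) (15,1) (17,10) (13,20) (7,254/13)]
2. After x ≤ 19: [(7,1) (15,1) (17,10) (13,20) (7,254/13)]
3. After y ≥ 3: [(7,3) (139/9,3) (17,10) (13,20) (7,254/13)]
4. After y ≤ 6: [(7,6) (7,3) (139/9,3) (145/9,6)]
5. Canonical ring: [(7,3) (139/9,3) (145/9,6) (7,6)]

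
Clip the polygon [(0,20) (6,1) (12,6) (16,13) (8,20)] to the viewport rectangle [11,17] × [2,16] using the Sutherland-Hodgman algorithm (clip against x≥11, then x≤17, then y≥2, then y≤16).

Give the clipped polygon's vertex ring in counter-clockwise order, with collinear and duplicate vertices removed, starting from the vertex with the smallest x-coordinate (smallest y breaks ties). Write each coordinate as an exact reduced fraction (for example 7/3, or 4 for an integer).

1. After x ≥ 11: [(11,31/6) (12,6) (16,13) (11,139/8)]
2. After x ≤ 17: [(11,31/6) (12,6) (16,13) (11,139/8)]
3. After y ≥ 2: [(11,31/6) (12,6) (16,13) (11,139/8)]
4. After y ≤ 16: [(11,16) (11,31/6) (12,6) (16,13) (88/7,16)]
5. Canonical ring: [(11,31/6) (12,6) (16,13) (88/7,16) (11,16)]

Clipped polygon: [(11,31/6) (12,6) (16,13) (88/7,16) (11,16)]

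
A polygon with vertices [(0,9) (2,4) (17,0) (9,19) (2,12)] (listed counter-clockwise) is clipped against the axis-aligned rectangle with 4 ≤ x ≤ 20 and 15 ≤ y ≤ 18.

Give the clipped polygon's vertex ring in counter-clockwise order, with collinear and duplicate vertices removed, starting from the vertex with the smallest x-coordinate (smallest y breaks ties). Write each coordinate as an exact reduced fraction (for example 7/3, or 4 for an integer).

1. After x ≥ 4: [(4,52/15) (17,0) (9,19) (4,14)]
2. After x ≤ 20: [(4,52/15) (17,0) (9,19) (4,14)]
3. After y ≥ 15: [(203/19,15) (9,19) (5,15)]
4. After y ≤ 18: [(203/19,15) (179/19,18) (8,18) (5,15)]
5. Canonical ring: [(5,15) (203/19,15) (179/19,18) (8,18)]

Clipped polygon: [(5,15) (203/19,15) (179/19,18) (8,18)]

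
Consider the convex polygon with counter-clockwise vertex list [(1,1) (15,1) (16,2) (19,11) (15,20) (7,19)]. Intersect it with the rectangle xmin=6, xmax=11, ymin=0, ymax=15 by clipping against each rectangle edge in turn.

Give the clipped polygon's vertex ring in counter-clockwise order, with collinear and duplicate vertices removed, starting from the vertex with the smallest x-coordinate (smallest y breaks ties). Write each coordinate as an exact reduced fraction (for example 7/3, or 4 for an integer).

Clipped polygon: [(6,1) (11,1) (11,15) (6,15)]

1. After x ≥ 6: [(6,16) (6,1) (15,1) (16,2) (19,11) (15,20) (7,19)]
2. After x ≤ 11: [(6,16) (6,1) (11,1) (11,39/2) (7,19)]
3. After y ≥ 0: [(6,16) (6,1) (11,1) (11,39/2) (7,19)]
4. After y ≤ 15: [(6,15) (6,1) (11,1) (11,15)]
5. Canonical ring: [(6,1) (11,1) (11,15) (6,15)]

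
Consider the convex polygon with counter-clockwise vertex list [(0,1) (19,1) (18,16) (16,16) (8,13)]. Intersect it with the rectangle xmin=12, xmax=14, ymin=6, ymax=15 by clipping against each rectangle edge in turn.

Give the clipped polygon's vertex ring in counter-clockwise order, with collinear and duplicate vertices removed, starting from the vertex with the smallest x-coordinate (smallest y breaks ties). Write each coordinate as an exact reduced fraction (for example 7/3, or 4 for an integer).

1. After x ≥ 12: [(12,1) (19,1) (18,16) (16,16) (12,29/2)]
2. After x ≤ 14: [(12,1) (14,1) (14,61/4) (12,29/2)]
3. After y ≥ 6: [(12,6) (14,6) (14,61/4) (12,29/2)]
4. After y ≤ 15: [(12,6) (14,6) (14,15) (40/3,15) (12,29/2)]
5. Canonical ring: [(12,6) (14,6) (14,15) (40/3,15) (12,29/2)]

Clipped polygon: [(12,6) (14,6) (14,15) (40/3,15) (12,29/2)]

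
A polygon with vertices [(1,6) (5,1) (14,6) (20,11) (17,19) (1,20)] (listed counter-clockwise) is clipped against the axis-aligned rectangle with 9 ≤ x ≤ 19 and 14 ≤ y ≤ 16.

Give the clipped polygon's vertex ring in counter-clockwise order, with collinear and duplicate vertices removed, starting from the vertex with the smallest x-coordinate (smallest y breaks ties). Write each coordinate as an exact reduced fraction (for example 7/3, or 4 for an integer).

Clipped polygon: [(9,14) (151/8,14) (145/8,16) (9,16)]

1. After x ≥ 9: [(9,29/9) (14,6) (20,11) (17,19) (9,39/2)]
2. After x ≤ 19: [(9,29/9) (14,6) (19,61/6) (19,41/3) (17,19) (9,39/2)]
3. After y ≥ 14: [(9,14) (151/8,14) (17,19) (9,39/2)]
4. After y ≤ 16: [(9,16) (9,14) (151/8,14) (145/8,16)]
5. Canonical ring: [(9,14) (151/8,14) (145/8,16) (9,16)]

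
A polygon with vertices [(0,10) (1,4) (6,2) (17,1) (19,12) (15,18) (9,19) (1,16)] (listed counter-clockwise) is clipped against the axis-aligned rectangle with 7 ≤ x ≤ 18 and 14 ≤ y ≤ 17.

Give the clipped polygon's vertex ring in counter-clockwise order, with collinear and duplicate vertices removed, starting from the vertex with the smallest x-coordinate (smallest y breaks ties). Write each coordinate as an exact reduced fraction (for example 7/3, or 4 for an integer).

Clipped polygon: [(7,14) (53/3,14) (47/3,17) (7,17)]

1. After x ≥ 7: [(7,21/11) (17,1) (19,12) (15,18) (9,19) (7,73/4)]
2. After x ≤ 18: [(7,21/11) (17,1) (18,13/2) (18,27/2) (15,18) (9,19) (7,73/4)]
3. After y ≥ 14: [(7,14) (53/3,14) (15,18) (9,19) (7,73/4)]
4. After y ≤ 17: [(7,17) (7,14) (53/3,14) (47/3,17)]
5. Canonical ring: [(7,14) (53/3,14) (47/3,17) (7,17)]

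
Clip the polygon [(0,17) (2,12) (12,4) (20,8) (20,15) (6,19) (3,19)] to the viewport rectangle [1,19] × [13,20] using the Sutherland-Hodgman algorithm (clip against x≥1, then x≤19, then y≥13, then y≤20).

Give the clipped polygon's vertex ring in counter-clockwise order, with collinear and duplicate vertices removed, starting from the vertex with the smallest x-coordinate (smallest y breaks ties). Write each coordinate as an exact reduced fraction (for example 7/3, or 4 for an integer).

Clipped polygon: [(1,29/2) (8/5,13) (19,13) (19,107/7) (6,19) (3,19) (1,53/3)]

1. After x ≥ 1: [(1,53/3) (1,29/2) (2,12) (12,4) (20,8) (20,15) (6,19) (3,19)]
2. After x ≤ 19: [(1,53/3) (1,29/2) (2,12) (12,4) (19,15/2) (19,107/7) (6,19) (3,19)]
3. After y ≥ 13: [(1,53/3) (1,29/2) (8/5,13) (19,13) (19,107/7) (6,19) (3,19)]
4. After y ≤ 20: [(1,53/3) (1,29/2) (8/5,13) (19,13) (19,107/7) (6,19) (3,19)]
5. Canonical ring: [(1,29/2) (8/5,13) (19,13) (19,107/7) (6,19) (3,19) (1,53/3)]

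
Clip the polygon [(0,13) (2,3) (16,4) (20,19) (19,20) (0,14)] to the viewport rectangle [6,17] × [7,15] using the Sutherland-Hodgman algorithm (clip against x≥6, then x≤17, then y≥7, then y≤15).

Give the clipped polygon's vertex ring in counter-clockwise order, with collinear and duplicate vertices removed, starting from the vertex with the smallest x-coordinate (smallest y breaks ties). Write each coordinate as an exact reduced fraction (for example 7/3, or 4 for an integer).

1. After x ≥ 6: [(6,23/7) (16,4) (20,19) (19,20) (6,302/19)]
2. After x ≤ 17: [(6,23/7) (16,4) (17,31/4) (17,368/19) (6,302/19)]
3. After y ≥ 7: [(6,7) (84/5,7) (17,31/4) (17,368/19) (6,302/19)]
4. After y ≤ 15: [(6,15) (6,7) (84/5,7) (17,31/4) (17,15)]
5. Canonical ring: [(6,7) (84/5,7) (17,31/4) (17,15) (6,15)]

Clipped polygon: [(6,7) (84/5,7) (17,31/4) (17,15) (6,15)]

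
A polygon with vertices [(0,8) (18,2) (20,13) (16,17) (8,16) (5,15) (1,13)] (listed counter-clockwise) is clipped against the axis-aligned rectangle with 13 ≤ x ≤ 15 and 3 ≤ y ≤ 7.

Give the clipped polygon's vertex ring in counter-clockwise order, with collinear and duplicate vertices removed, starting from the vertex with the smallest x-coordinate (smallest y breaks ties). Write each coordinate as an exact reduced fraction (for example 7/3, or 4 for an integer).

1. After x ≥ 13: [(13,11/3) (18,2) (20,13) (16,17) (13,133/8)]
2. After x ≤ 15: [(13,11/3) (15,3) (15,135/8) (13,133/8)]
3. After y ≥ 3: [(13,11/3) (15,3) (15,135/8) (13,133/8)]
4. After y ≤ 7: [(13,7) (13,11/3) (15,3) (15,7)]
5. Canonical ring: [(13,11/3) (15,3) (15,7) (13,7)]

Clipped polygon: [(13,11/3) (15,3) (15,7) (13,7)]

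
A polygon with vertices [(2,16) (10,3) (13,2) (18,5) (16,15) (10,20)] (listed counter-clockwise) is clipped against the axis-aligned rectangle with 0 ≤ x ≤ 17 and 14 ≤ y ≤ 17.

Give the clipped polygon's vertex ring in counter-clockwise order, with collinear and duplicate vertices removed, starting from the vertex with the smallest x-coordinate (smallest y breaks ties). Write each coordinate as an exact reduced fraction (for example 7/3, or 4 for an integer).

Clipped polygon: [(2,16) (42/13,14) (81/5,14) (16,15) (68/5,17) (4,17)]

1. After x ≥ 0: [(2,16) (10,3) (13,2) (18,5) (16,15) (10,20)]
2. After x ≤ 17: [(2,16) (10,3) (13,2) (17,22/5) (17,10) (16,15) (10,20)]
3. After y ≥ 14: [(2,16) (42/13,14) (81/5,14) (16,15) (10,20)]
4. After y ≤ 17: [(4,17) (2,16) (42/13,14) (81/5,14) (16,15) (68/5,17)]
5. Canonical ring: [(2,16) (42/13,14) (81/5,14) (16,15) (68/5,17) (4,17)]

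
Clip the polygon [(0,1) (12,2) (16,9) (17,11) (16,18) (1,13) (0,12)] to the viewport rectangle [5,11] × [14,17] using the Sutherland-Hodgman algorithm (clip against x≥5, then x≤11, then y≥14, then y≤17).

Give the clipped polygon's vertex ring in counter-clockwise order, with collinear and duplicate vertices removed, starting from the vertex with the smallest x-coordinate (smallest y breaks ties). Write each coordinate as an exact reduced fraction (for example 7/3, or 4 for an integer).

Clipped polygon: [(5,14) (11,14) (11,49/3) (5,43/3)]

1. After x ≥ 5: [(5,17/12) (12,2) (16,9) (17,11) (16,18) (5,43/3)]
2. After x ≤ 11: [(5,17/12) (11,23/12) (11,49/3) (5,43/3)]
3. After y ≥ 14: [(5,14) (11,14) (11,49/3) (5,43/3)]
4. After y ≤ 17: [(5,14) (11,14) (11,49/3) (5,43/3)]
5. Canonical ring: [(5,14) (11,14) (11,49/3) (5,43/3)]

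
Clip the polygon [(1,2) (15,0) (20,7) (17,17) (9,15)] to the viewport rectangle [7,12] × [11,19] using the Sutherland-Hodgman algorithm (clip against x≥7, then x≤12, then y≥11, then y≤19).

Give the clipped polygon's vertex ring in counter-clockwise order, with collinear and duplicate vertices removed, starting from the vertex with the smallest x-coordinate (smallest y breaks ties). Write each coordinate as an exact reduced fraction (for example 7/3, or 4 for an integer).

1. After x ≥ 7: [(7,47/4) (7,8/7) (15,0) (20,7) (17,17) (9,15)]
2. After x ≤ 12: [(7,47/4) (7,8/7) (12,3/7) (12,63/4) (9,15)]
3. After y ≥ 11: [(7,47/4) (7,11) (12,11) (12,63/4) (9,15)]
4. After y ≤ 19: [(7,47/4) (7,11) (12,11) (12,63/4) (9,15)]
5. Canonical ring: [(7,11) (12,11) (12,63/4) (9,15) (7,47/4)]

Clipped polygon: [(7,11) (12,11) (12,63/4) (9,15) (7,47/4)]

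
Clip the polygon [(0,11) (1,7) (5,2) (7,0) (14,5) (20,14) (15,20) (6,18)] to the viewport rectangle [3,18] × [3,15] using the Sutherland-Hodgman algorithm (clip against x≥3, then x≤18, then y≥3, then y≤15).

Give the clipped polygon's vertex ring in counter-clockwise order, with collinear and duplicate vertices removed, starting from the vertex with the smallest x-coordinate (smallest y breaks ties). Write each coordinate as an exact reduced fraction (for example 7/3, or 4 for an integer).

Clipped polygon: [(3,9/2) (21/5,3) (56/5,3) (14,5) (18,11) (18,15) (24/7,15) (3,29/2)]

1. After x ≥ 3: [(3,29/2) (3,9/2) (5,2) (7,0) (14,5) (20,14) (15,20) (6,18)]
2. After x ≤ 18: [(3,29/2) (3,9/2) (5,2) (7,0) (14,5) (18,11) (18,82/5) (15,20) (6,18)]
3. After y ≥ 3: [(3,29/2) (3,9/2) (21/5,3) (56/5,3) (14,5) (18,11) (18,82/5) (15,20) (6,18)]
4. After y ≤ 15: [(24/7,15) (3,29/2) (3,9/2) (21/5,3) (56/5,3) (14,5) (18,11) (18,15)]
5. Canonical ring: [(3,9/2) (21/5,3) (56/5,3) (14,5) (18,11) (18,15) (24/7,15) (3,29/2)]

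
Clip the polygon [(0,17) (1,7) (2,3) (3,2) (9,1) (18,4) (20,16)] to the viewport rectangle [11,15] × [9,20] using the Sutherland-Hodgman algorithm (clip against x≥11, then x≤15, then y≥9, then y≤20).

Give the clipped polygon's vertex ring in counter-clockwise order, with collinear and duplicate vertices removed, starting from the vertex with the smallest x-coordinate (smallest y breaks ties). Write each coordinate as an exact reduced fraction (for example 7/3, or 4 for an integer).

Clipped polygon: [(11,9) (15,9) (15,65/4) (11,329/20)]

1. After x ≥ 11: [(11,329/20) (11,5/3) (18,4) (20,16)]
2. After x ≤ 15: [(15,65/4) (11,329/20) (11,5/3) (15,3)]
3. After y ≥ 9: [(15,9) (15,65/4) (11,329/20) (11,9)]
4. After y ≤ 20: [(15,9) (15,65/4) (11,329/20) (11,9)]
5. Canonical ring: [(11,9) (15,9) (15,65/4) (11,329/20)]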